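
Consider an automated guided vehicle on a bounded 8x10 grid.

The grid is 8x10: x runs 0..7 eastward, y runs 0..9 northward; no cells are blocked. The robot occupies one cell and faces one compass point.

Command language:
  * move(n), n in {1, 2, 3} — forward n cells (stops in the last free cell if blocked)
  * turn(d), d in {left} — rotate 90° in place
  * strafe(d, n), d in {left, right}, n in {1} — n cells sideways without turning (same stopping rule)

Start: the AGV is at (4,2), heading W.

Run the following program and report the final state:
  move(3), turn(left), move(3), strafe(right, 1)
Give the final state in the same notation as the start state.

begin: at (4,2), heading W
step 1 (move(3)): at (1,2), heading W
step 2 (turn(left)): at (1,2), heading S
step 3 (move(3)): at (1,0), heading S
step 4 (strafe(right, 1)): at (0,0), heading S

at (0,0), heading S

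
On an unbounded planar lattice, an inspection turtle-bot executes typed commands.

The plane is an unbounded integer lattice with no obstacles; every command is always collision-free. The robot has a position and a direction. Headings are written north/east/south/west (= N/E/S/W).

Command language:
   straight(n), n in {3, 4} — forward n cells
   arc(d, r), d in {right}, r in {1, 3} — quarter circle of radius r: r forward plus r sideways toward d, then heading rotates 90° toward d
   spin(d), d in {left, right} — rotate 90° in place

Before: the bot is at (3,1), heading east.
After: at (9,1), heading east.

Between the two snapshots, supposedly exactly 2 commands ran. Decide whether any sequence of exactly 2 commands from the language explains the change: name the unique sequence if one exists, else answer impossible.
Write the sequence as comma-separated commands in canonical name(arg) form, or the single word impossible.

straight(3), straight(3)

key: still facing E at the end — nothing in the sequence rotates
initial: at (3,1), heading east
step 1 (straight(3)): at (6,1), heading east
step 2 (straight(3)): at (9,1), heading east
all 36 alternatives checked — unique.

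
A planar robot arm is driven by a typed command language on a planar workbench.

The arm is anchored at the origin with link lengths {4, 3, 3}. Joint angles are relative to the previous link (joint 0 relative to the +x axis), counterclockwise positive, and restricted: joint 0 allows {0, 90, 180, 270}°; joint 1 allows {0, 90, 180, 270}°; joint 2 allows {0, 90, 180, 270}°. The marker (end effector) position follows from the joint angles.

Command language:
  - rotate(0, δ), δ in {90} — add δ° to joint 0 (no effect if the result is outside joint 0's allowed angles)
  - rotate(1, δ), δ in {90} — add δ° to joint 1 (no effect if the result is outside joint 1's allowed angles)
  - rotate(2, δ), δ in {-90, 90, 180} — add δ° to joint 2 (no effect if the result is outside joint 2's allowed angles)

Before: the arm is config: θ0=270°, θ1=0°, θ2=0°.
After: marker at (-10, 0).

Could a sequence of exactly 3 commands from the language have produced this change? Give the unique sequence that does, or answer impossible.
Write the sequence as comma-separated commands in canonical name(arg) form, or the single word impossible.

rotate(0, 90), rotate(0, 90), rotate(0, 90)

t0: config: θ0=270°, θ1=0°, θ2=0°
step 1 (rotate(0, 90)): config: θ0=0°, θ1=0°, θ2=0°
step 2 (rotate(0, 90)): config: θ0=90°, θ1=0°, θ2=0°
step 3 (rotate(0, 90)): config: θ0=180°, θ1=0°, θ2=0°
no other 3-command option fits: unique.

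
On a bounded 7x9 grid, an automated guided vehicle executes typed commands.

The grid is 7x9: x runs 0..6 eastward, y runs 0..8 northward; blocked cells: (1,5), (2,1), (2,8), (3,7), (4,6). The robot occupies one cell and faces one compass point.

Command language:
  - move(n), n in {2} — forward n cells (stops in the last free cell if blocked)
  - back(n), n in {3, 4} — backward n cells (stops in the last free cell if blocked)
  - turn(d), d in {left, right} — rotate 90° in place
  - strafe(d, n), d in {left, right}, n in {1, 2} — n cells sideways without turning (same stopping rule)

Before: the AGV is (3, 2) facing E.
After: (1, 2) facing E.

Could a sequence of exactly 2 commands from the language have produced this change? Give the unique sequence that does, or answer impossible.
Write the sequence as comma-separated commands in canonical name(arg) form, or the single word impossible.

move(2), back(4)

key: still facing E at the end — nothing in the sequence rotates
t0: (3, 2) facing E
1. move(2) → (5, 2) facing E
2. back(4) → (1, 2) facing E
all 81 alternatives checked — unique.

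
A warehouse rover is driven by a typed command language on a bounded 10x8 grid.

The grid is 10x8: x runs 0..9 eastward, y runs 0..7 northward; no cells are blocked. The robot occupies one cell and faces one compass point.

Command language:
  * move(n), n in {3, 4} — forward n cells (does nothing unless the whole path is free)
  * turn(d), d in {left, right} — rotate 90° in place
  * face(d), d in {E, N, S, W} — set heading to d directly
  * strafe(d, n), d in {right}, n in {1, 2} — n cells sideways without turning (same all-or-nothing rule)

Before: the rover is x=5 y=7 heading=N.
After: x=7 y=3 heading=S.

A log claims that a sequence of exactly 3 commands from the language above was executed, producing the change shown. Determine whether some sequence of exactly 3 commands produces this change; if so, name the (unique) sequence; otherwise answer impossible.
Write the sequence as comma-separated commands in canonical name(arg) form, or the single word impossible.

key: position moved to (7,3) AND the heading swung to S — translation plus rotation needed
from: x=5 y=7 heading=N
step 1 (strafe(right, 2)): x=7 y=7 heading=N
step 2 (face(S)): x=7 y=7 heading=S
step 3 (move(4)): x=7 y=3 heading=S
uniquely the one of 1000 3-step routes that fits.

strafe(right, 2), face(S), move(4)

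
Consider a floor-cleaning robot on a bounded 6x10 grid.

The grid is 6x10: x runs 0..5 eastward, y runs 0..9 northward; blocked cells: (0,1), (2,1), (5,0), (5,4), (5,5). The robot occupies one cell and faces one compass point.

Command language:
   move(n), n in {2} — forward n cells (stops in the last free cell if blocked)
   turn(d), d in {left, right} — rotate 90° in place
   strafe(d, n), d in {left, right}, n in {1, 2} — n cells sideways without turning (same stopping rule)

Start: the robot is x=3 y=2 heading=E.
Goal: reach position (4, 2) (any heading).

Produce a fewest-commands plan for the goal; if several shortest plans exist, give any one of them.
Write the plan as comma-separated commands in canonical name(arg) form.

turn(left), strafe(right, 1)

from: x=3 y=2 heading=E
step 1 (turn(left)): x=3 y=2 heading=N
step 2 (strafe(right, 1)): x=4 y=2 heading=N
nothing shorter than 2 reaches the goal.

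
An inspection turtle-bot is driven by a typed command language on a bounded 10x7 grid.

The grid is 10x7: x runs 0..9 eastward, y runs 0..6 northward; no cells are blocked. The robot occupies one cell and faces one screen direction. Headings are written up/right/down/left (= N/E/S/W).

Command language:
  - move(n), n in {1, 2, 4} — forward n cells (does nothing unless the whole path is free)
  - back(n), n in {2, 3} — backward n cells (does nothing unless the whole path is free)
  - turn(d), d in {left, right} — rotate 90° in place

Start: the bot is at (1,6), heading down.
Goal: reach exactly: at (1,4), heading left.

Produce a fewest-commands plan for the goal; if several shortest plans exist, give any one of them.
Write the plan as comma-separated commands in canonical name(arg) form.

t0: at (1,6), heading down
t=1 move(2) ⇒ at (1,4), heading down
t=2 turn(right) ⇒ at (1,4), heading left
minimal: 2 command(s), checked below 2.

move(2), turn(right)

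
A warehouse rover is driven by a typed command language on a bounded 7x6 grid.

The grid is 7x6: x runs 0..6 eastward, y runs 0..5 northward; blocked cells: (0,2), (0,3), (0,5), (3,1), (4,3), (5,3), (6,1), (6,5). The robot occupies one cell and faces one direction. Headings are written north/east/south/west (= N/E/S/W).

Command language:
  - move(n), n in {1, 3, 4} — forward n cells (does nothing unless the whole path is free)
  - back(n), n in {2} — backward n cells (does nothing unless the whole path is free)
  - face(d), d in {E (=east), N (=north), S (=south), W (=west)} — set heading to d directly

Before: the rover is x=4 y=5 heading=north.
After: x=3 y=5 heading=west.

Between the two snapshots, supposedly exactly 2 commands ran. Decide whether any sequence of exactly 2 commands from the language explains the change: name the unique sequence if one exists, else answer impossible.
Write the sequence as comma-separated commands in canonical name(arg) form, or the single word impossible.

key: cell and facing (now W) both changed — the 2 commands mix motion and turning
begin: x=4 y=5 heading=north
t=1 face(W) ⇒ x=4 y=5 heading=west
t=2 move(1) ⇒ x=3 y=5 heading=west
uniquely the one of 64 2-step routes that fits.

face(W), move(1)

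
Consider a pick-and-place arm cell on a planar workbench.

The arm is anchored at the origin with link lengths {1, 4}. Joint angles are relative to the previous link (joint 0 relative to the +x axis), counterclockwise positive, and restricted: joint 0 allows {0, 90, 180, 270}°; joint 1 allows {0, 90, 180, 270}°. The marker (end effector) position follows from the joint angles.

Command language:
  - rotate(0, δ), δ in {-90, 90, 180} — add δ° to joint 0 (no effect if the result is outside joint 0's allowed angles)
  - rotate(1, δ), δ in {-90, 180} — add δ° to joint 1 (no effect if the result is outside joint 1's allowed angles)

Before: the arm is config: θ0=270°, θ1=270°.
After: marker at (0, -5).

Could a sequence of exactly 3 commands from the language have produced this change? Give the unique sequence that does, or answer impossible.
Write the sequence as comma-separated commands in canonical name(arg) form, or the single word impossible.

start: config: θ0=270°, θ1=270°
t=1 rotate(1, -90) ⇒ config: θ0=270°, θ1=180°
t=2 rotate(1, -90) ⇒ config: θ0=270°, θ1=90°
t=3 rotate(1, -90) ⇒ config: θ0=270°, θ1=0°
no other 3-command option fits: unique.

rotate(1, -90), rotate(1, -90), rotate(1, -90)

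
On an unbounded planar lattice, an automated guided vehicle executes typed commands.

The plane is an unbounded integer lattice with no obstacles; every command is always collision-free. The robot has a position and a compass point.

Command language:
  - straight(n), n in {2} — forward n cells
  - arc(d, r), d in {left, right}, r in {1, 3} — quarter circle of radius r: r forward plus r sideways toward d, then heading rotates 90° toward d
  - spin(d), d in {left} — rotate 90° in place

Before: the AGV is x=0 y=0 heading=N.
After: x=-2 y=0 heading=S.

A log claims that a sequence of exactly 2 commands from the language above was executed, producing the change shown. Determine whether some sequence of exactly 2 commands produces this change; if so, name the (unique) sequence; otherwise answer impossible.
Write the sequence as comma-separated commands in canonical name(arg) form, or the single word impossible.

key: cell and facing (now S) both changed — the 2 commands mix motion and turning
t0: x=0 y=0 heading=N
t=1 arc(left, 1) ⇒ x=-1 y=1 heading=W
t=2 arc(left, 1) ⇒ x=-2 y=0 heading=S
all 36 alternatives checked — unique.

arc(left, 1), arc(left, 1)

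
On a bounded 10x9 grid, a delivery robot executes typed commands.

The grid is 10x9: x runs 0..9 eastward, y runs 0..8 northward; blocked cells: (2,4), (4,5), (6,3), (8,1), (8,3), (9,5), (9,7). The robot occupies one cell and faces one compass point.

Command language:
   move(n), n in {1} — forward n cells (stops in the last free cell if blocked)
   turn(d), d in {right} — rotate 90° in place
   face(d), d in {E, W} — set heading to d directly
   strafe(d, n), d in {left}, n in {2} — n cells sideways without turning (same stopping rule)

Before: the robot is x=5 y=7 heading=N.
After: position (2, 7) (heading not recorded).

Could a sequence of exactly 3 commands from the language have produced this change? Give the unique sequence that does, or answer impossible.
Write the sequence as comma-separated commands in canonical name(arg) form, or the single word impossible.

key: order matters: swapping strafe(left, 2) and move(1) lands elsewhere
from: x=5 y=7 heading=N
1. strafe(left, 2) → x=3 y=7 heading=N
2. face(W) → x=3 y=7 heading=W
3. move(1) → x=2 y=7 heading=W
no other 3-command option fits: unique.

strafe(left, 2), face(W), move(1)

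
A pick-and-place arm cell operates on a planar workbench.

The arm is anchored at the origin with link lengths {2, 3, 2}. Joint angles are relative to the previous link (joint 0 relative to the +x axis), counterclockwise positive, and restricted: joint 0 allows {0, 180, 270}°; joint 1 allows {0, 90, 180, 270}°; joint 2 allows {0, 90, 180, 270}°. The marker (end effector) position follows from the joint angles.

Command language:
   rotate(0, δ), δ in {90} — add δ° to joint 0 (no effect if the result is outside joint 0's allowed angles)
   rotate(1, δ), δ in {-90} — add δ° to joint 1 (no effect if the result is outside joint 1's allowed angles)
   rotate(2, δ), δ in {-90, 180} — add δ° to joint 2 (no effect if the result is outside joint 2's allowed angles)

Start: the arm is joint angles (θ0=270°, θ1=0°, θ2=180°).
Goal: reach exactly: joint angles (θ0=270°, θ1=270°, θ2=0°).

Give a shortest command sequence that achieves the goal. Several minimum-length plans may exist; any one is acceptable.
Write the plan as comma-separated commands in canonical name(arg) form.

t0: joint angles (θ0=270°, θ1=0°, θ2=180°)
[1] after rotate(2, 180): joint angles (θ0=270°, θ1=0°, θ2=0°)
[2] after rotate(1, -90): joint angles (θ0=270°, θ1=270°, θ2=0°)
minimal: 2 command(s), checked below 2.

rotate(2, 180), rotate(1, -90)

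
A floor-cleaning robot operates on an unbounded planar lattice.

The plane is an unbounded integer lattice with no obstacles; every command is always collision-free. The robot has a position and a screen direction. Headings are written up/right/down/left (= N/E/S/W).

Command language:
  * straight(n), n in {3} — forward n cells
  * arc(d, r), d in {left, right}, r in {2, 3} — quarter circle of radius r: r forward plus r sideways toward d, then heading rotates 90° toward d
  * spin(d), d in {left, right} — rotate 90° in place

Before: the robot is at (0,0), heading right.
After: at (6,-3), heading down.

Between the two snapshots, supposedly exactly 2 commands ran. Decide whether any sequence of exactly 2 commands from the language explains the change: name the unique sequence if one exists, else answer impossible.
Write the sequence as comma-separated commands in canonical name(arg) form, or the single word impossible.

straight(3), arc(right, 3)

key: cell and facing (now S) both changed — the 2 commands mix motion and turning
start: at (0,0), heading right
1. straight(3) → at (3,0), heading right
2. arc(right, 3) → at (6,-3), heading down
no rival 2-sequence matches.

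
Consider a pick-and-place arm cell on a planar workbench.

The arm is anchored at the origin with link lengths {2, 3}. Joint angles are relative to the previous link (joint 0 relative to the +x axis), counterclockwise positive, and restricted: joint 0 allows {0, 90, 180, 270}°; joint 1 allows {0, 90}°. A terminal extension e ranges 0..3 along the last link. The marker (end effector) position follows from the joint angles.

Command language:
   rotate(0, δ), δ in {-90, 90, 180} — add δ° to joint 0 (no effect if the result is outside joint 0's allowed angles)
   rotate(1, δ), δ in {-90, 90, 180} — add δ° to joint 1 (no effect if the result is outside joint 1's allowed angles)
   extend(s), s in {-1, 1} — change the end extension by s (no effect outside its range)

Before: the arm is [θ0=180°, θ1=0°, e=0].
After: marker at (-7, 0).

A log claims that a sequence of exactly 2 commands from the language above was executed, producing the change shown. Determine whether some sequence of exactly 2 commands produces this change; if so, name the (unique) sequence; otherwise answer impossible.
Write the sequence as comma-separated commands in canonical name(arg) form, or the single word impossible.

begin: [θ0=180°, θ1=0°, e=0]
[1] after extend(1): [θ0=180°, θ1=0°, e=1]
[2] after extend(1): [θ0=180°, θ1=0°, e=2]
all 64 alternatives checked — unique.

extend(1), extend(1)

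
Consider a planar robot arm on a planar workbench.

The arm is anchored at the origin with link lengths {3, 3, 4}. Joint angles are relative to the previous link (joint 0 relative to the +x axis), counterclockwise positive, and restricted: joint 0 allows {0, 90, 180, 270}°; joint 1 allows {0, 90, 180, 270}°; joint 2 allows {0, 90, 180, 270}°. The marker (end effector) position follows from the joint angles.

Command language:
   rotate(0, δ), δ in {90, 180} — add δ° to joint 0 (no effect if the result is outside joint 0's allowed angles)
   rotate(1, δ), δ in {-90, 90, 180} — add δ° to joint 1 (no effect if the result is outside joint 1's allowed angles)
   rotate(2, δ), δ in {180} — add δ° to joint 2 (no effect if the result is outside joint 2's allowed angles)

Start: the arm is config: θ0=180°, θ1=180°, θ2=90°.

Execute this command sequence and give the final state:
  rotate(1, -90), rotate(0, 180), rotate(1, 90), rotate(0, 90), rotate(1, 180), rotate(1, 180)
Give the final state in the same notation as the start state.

from: config: θ0=180°, θ1=180°, θ2=90°
t=1 rotate(1, -90) ⇒ config: θ0=180°, θ1=90°, θ2=90°
t=2 rotate(0, 180) ⇒ config: θ0=0°, θ1=90°, θ2=90°
t=3 rotate(1, 90) ⇒ config: θ0=0°, θ1=180°, θ2=90°
t=4 rotate(0, 90) ⇒ config: θ0=90°, θ1=180°, θ2=90°
t=5 rotate(1, 180) ⇒ config: θ0=90°, θ1=0°, θ2=90°
t=6 rotate(1, 180) ⇒ config: θ0=90°, θ1=180°, θ2=90°

config: θ0=90°, θ1=180°, θ2=90°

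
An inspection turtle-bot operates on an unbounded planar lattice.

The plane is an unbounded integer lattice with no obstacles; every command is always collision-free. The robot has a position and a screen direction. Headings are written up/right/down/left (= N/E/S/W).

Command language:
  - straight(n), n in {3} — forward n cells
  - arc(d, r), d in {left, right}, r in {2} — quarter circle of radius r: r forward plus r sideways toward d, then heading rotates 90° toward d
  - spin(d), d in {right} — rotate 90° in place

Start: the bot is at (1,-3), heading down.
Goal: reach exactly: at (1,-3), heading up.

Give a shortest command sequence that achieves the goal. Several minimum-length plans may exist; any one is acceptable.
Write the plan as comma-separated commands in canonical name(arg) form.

from: at (1,-3), heading down
[1] after spin(right): at (1,-3), heading left
[2] after spin(right): at (1,-3), heading up
minimal: 2 command(s), checked below 2.

spin(right), spin(right)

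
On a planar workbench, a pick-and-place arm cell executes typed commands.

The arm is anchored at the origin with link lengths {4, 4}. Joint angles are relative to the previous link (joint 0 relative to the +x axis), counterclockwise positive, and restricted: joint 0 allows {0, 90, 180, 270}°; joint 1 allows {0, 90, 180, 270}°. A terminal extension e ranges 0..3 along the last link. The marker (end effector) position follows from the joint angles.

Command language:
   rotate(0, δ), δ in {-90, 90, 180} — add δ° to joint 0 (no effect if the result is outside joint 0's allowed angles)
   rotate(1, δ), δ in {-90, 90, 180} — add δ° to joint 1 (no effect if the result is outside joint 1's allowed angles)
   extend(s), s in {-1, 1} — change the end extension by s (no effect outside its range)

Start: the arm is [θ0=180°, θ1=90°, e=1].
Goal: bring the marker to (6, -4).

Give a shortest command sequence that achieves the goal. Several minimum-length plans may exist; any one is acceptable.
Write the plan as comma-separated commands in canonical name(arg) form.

initial: [θ0=180°, θ1=90°, e=1]
step 1 (rotate(0, 90)): [θ0=270°, θ1=90°, e=1]
step 2 (extend(1)): [θ0=270°, θ1=90°, e=2]
no 1-step plan works, so 2 is optimal.

rotate(0, 90), extend(1)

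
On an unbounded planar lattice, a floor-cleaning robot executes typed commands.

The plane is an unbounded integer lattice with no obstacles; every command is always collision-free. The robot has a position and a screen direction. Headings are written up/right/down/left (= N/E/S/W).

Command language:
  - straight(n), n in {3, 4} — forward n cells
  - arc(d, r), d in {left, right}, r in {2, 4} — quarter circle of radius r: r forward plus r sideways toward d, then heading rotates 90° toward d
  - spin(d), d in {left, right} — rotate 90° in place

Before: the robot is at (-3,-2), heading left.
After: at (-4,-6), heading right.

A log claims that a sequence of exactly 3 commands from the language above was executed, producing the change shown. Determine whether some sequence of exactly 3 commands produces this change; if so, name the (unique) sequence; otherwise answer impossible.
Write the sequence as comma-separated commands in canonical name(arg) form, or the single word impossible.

key: order matters: swapping arc(left, 4) and straight(3) lands elsewhere
t0: at (-3,-2), heading left
t=1 arc(left, 4) ⇒ at (-7,-6), heading down
t=2 spin(left) ⇒ at (-7,-6), heading right
t=3 straight(3) ⇒ at (-4,-6), heading right
no other 3-command option fits: unique.

arc(left, 4), spin(left), straight(3)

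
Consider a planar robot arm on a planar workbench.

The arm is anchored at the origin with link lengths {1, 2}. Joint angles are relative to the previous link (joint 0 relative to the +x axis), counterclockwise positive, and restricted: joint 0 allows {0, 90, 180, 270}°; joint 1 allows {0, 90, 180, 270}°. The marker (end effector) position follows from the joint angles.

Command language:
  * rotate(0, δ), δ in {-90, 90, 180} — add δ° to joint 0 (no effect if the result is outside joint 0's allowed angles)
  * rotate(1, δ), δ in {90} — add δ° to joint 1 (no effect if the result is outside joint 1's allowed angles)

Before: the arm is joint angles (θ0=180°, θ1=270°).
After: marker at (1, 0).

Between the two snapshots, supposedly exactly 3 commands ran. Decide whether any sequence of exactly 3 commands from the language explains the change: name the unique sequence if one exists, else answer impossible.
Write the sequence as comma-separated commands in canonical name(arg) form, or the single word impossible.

rotate(1, 90), rotate(1, 90), rotate(1, 90)

from: joint angles (θ0=180°, θ1=270°)
step 1 (rotate(1, 90)): joint angles (θ0=180°, θ1=0°)
step 2 (rotate(1, 90)): joint angles (θ0=180°, θ1=90°)
step 3 (rotate(1, 90)): joint angles (θ0=180°, θ1=180°)
no other 3-command option fits: unique.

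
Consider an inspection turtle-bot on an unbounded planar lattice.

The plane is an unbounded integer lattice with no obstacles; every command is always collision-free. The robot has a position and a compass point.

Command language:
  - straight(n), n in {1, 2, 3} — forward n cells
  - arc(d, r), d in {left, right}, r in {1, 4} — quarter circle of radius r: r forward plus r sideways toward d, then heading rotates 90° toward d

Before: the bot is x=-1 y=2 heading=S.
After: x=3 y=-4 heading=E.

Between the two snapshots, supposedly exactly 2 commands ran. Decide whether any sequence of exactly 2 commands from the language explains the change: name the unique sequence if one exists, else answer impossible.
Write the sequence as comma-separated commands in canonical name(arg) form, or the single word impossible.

straight(2), arc(left, 4)

key: cell and facing (now E) both changed — the 2 commands mix motion and turning
t0: x=-1 y=2 heading=S
[1] after straight(2): x=-1 y=0 heading=S
[2] after arc(left, 4): x=3 y=-4 heading=E
uniquely the one of 49 2-step routes that fits.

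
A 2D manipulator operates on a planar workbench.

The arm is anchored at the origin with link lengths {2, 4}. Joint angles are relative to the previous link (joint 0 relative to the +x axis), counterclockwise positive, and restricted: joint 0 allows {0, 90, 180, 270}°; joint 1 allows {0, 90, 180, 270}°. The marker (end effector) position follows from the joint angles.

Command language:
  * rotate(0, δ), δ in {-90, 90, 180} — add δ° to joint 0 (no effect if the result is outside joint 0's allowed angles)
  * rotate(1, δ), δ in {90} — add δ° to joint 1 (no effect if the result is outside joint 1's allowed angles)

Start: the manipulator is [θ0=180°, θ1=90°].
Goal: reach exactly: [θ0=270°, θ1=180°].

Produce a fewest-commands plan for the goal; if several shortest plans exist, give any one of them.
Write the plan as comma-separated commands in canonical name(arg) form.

from: [θ0=180°, θ1=90°]
[1] after rotate(0, 90): [θ0=270°, θ1=90°]
[2] after rotate(1, 90): [θ0=270°, θ1=180°]
no 1-step plan works, so 2 is optimal.

rotate(0, 90), rotate(1, 90)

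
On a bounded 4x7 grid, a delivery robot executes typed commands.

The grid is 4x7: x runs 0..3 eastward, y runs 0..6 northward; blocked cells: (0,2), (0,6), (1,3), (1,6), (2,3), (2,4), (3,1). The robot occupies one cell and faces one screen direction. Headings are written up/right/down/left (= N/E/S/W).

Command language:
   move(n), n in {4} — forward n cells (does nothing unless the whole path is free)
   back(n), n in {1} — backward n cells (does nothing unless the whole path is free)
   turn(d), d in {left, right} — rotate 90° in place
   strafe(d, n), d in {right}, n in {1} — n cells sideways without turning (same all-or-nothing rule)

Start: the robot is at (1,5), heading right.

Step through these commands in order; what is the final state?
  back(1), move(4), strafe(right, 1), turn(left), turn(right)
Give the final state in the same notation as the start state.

t0: at (1,5), heading right
step 1 (back(1)): at (0,5), heading right
step 2 (move(4)): at (0,5), heading right
step 3 (strafe(right, 1)): at (0,4), heading right
step 4 (turn(left)): at (0,4), heading up
step 5 (turn(right)): at (0,4), heading right

at (0,4), heading right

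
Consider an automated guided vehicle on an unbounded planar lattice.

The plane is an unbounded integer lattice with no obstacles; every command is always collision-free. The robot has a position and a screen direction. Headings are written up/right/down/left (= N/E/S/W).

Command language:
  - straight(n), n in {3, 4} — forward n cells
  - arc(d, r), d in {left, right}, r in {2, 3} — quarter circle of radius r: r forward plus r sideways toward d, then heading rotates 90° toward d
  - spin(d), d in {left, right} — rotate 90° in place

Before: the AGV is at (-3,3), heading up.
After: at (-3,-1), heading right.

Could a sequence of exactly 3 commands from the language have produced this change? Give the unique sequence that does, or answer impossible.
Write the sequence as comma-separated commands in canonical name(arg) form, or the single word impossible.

key: cell and facing (now E) both changed — the 3 commands mix motion and turning
t0: at (-3,3), heading up
[1] after spin(left): at (-3,3), heading left
[2] after arc(left, 2): at (-5,1), heading down
[3] after arc(left, 2): at (-3,-1), heading right
no other 3-command option fits: unique.

spin(left), arc(left, 2), arc(left, 2)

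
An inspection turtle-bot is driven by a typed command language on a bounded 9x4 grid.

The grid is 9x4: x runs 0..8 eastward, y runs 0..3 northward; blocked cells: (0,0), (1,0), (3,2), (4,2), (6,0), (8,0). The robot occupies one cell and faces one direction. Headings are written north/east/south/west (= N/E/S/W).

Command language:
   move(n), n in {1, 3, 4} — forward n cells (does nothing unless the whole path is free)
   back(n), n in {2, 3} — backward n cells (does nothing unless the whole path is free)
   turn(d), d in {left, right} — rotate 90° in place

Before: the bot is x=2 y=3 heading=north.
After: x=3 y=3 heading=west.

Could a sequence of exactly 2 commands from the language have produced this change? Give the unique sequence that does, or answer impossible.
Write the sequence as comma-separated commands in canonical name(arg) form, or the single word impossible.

impossible

checked all 2-command options: none fits.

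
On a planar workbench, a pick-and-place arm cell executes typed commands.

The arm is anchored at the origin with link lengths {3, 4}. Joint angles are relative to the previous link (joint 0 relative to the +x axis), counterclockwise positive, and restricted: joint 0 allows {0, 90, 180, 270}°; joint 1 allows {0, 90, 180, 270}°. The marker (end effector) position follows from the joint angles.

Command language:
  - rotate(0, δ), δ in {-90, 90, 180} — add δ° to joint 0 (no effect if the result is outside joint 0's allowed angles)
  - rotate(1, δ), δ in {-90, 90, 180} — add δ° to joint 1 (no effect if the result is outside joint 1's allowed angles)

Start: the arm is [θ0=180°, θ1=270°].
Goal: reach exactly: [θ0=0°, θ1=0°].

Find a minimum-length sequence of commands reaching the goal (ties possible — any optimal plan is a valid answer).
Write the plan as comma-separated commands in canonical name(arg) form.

start: [θ0=180°, θ1=270°]
[1] after rotate(1, 90): [θ0=180°, θ1=0°]
[2] after rotate(0, 180): [θ0=0°, θ1=0°]
nothing shorter than 2 reaches the goal.

rotate(1, 90), rotate(0, 180)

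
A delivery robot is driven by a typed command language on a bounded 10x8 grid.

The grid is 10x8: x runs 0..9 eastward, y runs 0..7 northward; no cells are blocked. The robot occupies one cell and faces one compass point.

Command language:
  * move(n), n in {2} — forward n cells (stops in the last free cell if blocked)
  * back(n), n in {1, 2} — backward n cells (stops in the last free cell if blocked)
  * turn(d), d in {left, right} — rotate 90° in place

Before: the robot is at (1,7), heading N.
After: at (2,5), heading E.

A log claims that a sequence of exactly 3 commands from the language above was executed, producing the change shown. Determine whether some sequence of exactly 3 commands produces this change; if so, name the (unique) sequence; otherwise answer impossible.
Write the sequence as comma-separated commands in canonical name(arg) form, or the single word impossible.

checked all 3-command options: none fits.

impossible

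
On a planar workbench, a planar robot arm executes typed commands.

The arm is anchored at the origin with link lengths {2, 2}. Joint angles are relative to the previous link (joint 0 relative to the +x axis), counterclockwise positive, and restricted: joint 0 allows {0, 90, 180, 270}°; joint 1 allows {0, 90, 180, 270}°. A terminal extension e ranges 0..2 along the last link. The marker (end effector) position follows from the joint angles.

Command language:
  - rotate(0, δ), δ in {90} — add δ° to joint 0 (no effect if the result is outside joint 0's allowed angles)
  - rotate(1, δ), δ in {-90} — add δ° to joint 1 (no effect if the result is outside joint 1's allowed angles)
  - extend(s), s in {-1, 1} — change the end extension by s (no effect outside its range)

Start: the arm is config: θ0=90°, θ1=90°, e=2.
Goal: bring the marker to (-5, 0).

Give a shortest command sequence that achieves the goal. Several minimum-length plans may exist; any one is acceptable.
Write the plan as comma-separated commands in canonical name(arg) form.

rotate(1, -90), extend(-1), rotate(0, 90)

initial: config: θ0=90°, θ1=90°, e=2
t=1 rotate(1, -90) ⇒ config: θ0=90°, θ1=0°, e=2
t=2 extend(-1) ⇒ config: θ0=90°, θ1=0°, e=1
t=3 rotate(0, 90) ⇒ config: θ0=180°, θ1=0°, e=1
no 2-step plan works, so 3 is optimal.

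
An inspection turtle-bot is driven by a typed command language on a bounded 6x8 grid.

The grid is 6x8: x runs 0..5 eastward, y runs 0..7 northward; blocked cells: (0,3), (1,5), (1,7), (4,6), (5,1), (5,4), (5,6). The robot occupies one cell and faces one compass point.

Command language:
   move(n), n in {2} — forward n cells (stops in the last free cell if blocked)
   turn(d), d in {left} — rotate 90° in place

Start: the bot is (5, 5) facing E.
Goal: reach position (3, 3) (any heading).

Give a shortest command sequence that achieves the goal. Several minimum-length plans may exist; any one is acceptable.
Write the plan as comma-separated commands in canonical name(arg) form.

turn(left), turn(left), move(2), turn(left), move(2)

t0: (5, 5) facing E
t=1 turn(left) ⇒ (5, 5) facing N
t=2 turn(left) ⇒ (5, 5) facing W
t=3 move(2) ⇒ (3, 5) facing W
t=4 turn(left) ⇒ (3, 5) facing S
t=5 move(2) ⇒ (3, 3) facing S
nothing shorter than 5 reaches the goal.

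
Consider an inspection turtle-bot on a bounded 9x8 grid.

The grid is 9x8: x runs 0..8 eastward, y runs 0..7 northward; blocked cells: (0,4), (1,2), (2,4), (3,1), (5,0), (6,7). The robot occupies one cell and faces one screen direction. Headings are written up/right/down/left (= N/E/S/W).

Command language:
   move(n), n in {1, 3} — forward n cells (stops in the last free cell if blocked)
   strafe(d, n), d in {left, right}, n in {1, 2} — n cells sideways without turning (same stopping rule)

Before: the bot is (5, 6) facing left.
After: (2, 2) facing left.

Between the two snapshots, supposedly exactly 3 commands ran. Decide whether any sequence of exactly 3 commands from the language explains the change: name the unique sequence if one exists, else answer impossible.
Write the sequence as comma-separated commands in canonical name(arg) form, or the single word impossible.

strafe(left, 2), strafe(left, 2), move(3)

key: heading stays W — no command in the sequence turns
t0: (5, 6) facing left
step 1 (strafe(left, 2)): (5, 4) facing left
step 2 (strafe(left, 2)): (5, 2) facing left
step 3 (move(3)): (2, 2) facing left
uniquely the one of 216 3-step routes that fits.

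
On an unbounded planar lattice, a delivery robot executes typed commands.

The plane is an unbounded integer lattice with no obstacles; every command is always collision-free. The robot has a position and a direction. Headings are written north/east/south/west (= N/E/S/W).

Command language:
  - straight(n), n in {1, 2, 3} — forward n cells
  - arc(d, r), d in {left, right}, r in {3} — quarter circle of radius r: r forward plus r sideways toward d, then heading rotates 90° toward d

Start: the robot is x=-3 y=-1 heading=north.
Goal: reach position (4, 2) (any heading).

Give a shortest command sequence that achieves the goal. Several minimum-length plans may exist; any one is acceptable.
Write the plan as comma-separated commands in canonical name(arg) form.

arc(right, 3), straight(1), straight(3)

initial: x=-3 y=-1 heading=north
step 1 (arc(right, 3)): x=0 y=2 heading=east
step 2 (straight(1)): x=1 y=2 heading=east
step 3 (straight(3)): x=4 y=2 heading=east
minimal: 3 command(s), checked below 3.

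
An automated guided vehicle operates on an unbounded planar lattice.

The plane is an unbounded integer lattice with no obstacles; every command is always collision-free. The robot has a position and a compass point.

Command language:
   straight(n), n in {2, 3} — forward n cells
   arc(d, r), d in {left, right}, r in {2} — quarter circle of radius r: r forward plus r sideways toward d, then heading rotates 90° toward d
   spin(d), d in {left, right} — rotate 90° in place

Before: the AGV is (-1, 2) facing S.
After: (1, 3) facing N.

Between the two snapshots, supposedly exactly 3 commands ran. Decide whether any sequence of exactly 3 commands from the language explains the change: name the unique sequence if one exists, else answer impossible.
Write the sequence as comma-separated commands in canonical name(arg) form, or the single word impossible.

key: cell and facing (now N) both changed — the 3 commands mix motion and turning
from: (-1, 2) facing S
step 1 (arc(left, 2)): (1, 0) facing E
step 2 (spin(left)): (1, 0) facing N
step 3 (straight(3)): (1, 3) facing N
no other 3-command option fits: unique.

arc(left, 2), spin(left), straight(3)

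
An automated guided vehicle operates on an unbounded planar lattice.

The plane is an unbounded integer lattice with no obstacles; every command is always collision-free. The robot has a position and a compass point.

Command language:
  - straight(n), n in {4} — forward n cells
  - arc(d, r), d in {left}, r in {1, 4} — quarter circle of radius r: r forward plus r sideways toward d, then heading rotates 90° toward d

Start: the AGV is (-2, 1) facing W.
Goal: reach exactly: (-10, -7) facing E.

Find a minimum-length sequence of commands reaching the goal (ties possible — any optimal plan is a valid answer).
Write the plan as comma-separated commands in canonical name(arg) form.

t0: (-2, 1) facing W
t=1 straight(4) ⇒ (-6, 1) facing W
t=2 straight(4) ⇒ (-10, 1) facing W
t=3 arc(left, 4) ⇒ (-14, -3) facing S
t=4 arc(left, 4) ⇒ (-10, -7) facing E
minimal: 4 command(s), checked below 4.

straight(4), straight(4), arc(left, 4), arc(left, 4)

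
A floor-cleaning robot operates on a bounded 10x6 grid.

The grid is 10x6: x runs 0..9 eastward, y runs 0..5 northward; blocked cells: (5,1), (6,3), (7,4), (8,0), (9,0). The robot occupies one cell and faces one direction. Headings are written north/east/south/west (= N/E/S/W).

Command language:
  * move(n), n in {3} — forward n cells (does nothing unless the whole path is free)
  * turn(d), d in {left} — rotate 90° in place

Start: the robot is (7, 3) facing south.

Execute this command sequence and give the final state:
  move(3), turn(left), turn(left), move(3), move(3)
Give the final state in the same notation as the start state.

from: (7, 3) facing south
step 1 (move(3)): (7, 0) facing south
step 2 (turn(left)): (7, 0) facing east
step 3 (turn(left)): (7, 0) facing north
step 4 (move(3)): (7, 3) facing north
step 5 (move(3)): (7, 3) facing north

(7, 3) facing north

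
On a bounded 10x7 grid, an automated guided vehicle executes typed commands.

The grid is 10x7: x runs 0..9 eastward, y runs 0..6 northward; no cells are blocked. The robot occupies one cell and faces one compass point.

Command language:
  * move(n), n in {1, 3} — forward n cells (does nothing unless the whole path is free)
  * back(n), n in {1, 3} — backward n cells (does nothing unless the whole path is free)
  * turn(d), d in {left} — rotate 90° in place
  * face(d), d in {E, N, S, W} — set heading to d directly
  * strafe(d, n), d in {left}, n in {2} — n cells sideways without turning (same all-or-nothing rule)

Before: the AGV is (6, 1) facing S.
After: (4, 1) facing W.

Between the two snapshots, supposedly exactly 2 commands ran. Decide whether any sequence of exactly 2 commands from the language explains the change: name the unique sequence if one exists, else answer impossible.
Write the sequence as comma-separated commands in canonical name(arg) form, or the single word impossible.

every 2-command combo misses the target.

impossible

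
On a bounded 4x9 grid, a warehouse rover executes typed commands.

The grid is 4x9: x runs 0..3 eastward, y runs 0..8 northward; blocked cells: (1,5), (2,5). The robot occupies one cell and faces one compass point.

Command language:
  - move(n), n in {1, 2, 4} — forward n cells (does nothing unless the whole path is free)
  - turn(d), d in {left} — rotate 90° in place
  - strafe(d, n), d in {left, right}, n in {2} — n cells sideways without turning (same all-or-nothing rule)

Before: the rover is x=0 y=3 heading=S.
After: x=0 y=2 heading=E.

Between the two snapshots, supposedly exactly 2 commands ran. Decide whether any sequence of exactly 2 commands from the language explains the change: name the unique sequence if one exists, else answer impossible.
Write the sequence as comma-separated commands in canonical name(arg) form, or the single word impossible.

key: running turn(left) before move(1) would end elsewhere — order is forced
initial: x=0 y=3 heading=S
[1] after move(1): x=0 y=2 heading=S
[2] after turn(left): x=0 y=2 heading=E
all 36 alternatives checked — unique.

move(1), turn(left)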